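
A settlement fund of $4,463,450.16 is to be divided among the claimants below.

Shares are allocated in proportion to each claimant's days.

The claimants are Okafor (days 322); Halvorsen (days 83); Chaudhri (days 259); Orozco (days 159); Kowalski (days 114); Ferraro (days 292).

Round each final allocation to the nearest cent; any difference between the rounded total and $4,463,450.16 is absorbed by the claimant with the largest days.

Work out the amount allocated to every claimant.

Days total: 322 + 83 + 259 + 159 + 114 + 292 = 1,229.
Raw shares: Okafor 1,169,431.2055; Halvorsen 301,437.2362; Chaudhri 940,629.4479; Orozco 577,452.0549; Kowalski 414,022.2280; Ferraro 1,060,477.9876.
Rounded to nearest cent: Okafor $1,169,431.21; Halvorsen $301,437.24; Chaudhri $940,629.45; Orozco $577,452.05; Kowalski $414,022.23; Ferraro $1,060,477.99. Sum = $4,463,450.17.
Difference $4,463,450.16 − $4,463,450.17 = −$0.01 applied to largest days (Okafor): Okafor becomes $1,169,431.20.

Okafor: $1,169,431.20 · Halvorsen: $301,437.24 · Chaudhri: $940,629.45 · Orozco: $577,452.05 · Kowalski: $414,022.23 · Ferraro: $1,060,477.99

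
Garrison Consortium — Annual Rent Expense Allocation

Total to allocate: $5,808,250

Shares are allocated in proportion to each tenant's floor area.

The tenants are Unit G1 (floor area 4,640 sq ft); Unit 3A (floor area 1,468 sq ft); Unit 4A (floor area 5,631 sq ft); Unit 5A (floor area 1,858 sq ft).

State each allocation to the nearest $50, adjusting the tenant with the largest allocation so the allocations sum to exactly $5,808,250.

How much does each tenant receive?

Floor area total: 13,597.
Proportional shares: Unit G1 4,640/13,597 × $5,808,250 = 1,982,075.46; Unit 3A 1,468/13,597 × $5,808,250 = 627,087.67; Unit 4A 5,631/13,597 × $5,808,250 = 2,405,402.35; Unit 5A 1,858/13,597 × $5,808,250 = 793,684.53.
Rounded to nearest $50: Unit G1 $1,982,100; Unit 3A $627,100; Unit 4A $2,405,400; Unit 5A $793,700. Sum = $5,808,300.
Difference $5,808,250 − $5,808,300 = −$50 applied to largest allocation (Unit 4A): Unit 4A becomes $2,405,350.

Unit G1: $1,982,100 | Unit 3A: $627,100 | Unit 4A: $2,405,350 | Unit 5A: $793,700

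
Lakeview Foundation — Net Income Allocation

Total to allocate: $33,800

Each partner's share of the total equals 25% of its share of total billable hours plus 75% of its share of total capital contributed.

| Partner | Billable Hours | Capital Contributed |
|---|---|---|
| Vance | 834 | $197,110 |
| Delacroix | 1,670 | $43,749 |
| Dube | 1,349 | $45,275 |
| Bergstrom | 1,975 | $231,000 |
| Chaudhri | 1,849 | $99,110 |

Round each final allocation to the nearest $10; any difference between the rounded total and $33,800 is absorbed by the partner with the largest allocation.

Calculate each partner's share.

Totals — billable hours 7,677, capital contributed 616,244.
Composite weights (25% billable hours + 75% capital contributed): Vance 0.2671; Delacroix 0.1076; Dube 0.0990; Bergstrom 0.3455; Chaudhri 0.1808.
Raw shares: Vance 9,026.35; Delacroix 3,637.83; Dube 3,347.28; Bergstrom 11,676.35; Chaudhri 6,112.20.
Rounded to nearest $10: Vance $9,030; Delacroix $3,640; Dube $3,350; Bergstrom $11,680; Chaudhri $6,110. Sum = $33,810.
Difference $33,800 − $33,810 = −$10 applied to largest allocation (Bergstrom): Bergstrom becomes $11,670.

Vance: $9,030 | Delacroix: $3,640 | Dube: $3,350 | Bergstrom: $11,670 | Chaudhri: $6,110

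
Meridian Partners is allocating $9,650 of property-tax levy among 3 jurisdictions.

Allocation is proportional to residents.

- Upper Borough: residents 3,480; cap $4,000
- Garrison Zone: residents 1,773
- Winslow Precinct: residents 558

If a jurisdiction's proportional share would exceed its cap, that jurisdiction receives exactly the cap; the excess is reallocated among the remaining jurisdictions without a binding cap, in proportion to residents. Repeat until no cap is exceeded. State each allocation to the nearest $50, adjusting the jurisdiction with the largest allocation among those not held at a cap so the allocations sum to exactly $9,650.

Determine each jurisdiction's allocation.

Total residents = 5,811.
Proportional shares (ignoring caps): Upper Borough 5,779.04; Garrison Zone 2,944.32; Winslow Precinct 926.64.
Cap binds for Upper Borough ($4,000); residual $5,650 reallocated over remaining residents 2,331.
Remaining shares: Garrison Zone 4,297.49 → $4,300; Winslow Precinct 1,352.51 → $1,350.

Upper Borough: $4,000 | Garrison Zone: $4,300 | Winslow Precinct: $1,350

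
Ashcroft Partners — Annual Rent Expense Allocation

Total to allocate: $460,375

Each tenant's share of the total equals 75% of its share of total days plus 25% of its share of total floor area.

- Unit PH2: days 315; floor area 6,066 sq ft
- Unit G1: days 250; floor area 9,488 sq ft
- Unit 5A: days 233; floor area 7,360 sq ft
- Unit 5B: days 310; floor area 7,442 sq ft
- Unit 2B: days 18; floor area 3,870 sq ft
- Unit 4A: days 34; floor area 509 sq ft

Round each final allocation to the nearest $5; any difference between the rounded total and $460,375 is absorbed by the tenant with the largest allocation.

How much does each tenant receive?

Unit PH2: $113,860 | Unit G1: $105,850 | Unit 5A: $93,740 | Unit 5B: $116,940 | Unit 2B: $18,180 | Unit 4A: $11,805

Totals — days 1,160, floor area 34,735.
Blended shares (75% days + 25% floor area): Unit PH2 0.2473; Unit G1 0.2299; Unit 5A 0.2036; Unit 5B 0.2540; Unit 2B 0.0395; Unit 4A 0.0256.
Pro-rata amounts: Unit PH2 113,861.29; Unit G1 105,852.37; Unit 5A 93,741.12; Unit 5B 116,932.36; Unit 2B 18,180.98; Unit 4A 11,806.87.
After rounding ($5): Unit PH2 $113,860; Unit G1 $105,850; Unit 5A $93,740; Unit 5B $116,930; Unit 2B $18,180; Unit 4A $11,805. Sum = $460,365.
Difference $460,375 − $460,365 = +$10 applied to largest allocation (Unit 5B): Unit 5B becomes $116,940.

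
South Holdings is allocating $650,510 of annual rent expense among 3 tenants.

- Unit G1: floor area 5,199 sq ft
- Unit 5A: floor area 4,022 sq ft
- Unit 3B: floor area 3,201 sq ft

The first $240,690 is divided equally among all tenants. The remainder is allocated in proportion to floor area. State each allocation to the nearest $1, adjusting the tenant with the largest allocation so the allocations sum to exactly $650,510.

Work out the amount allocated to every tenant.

Unit G1: $251,752; Unit 5A: $212,922; Unit 3B: $185,836

Equal tier: $240,690 ÷ 3 = $80,230 apiece.
Remainder $409,820 by floor area (total 12,422): Unit G1 171,522.64 → $171,523; Unit 5A 132,691.68 → $132,692; Unit 3B 105,605.69 → $105,606.
Rounding difference −$1 on remainder applied to Unit G1.
Totals: Unit G1 $80,230 + $171,522 = $251,752; Unit 5A $80,230 + $132,692 = $212,922; Unit 3B $80,230 + $105,606 = $185,836.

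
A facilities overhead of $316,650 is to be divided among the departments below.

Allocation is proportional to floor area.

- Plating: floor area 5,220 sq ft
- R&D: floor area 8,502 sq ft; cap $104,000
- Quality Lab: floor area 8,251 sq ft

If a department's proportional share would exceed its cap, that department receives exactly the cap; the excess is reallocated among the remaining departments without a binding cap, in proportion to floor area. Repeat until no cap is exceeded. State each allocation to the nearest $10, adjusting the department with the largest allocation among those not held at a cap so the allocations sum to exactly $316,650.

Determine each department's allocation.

Floor area total: 21,973.
Pro-rata shares before constraints: Plating 75,224.73; R&D 122,521.20; Quality Lab 118,904.07.
Cap binds for R&D ($104,000); residual $212,650 reallocated over remaining floor area 13,471.
Redistributed shares: Plating 82,401.68 → $82,400; Quality Lab 130,248.32 → $130,250.

Plating: $82,400; R&D: $104,000; Quality Lab: $130,250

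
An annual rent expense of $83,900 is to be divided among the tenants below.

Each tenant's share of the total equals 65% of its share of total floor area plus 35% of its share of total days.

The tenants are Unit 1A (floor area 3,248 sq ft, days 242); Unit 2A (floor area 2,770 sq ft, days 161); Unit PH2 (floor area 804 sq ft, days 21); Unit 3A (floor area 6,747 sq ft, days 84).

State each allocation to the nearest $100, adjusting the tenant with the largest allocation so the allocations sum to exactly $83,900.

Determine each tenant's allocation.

Floor area total 13,569; days total 508.
Combined weights (65% floor area + 35% days): Unit 1A 0.3223; Unit 2A 0.2436; Unit PH2 0.0530; Unit 3A 0.3811.
Unrounded shares: Unit 1A 27,042.84; Unit 2A 20,439.50; Unit PH2 4,445.25; Unit 3A 31,972.41.
Rounded to nearest $100: Unit 1A $27,000; Unit 2A $20,400; Unit PH2 $4,400; Unit 3A $32,000. Sum = $83,800.
Difference $83,900 − $83,800 = +$100 applied to largest allocation (Unit 3A): Unit 3A becomes $32,100.

Unit 1A: $27,000 | Unit 2A: $20,400 | Unit PH2: $4,400 | Unit 3A: $32,100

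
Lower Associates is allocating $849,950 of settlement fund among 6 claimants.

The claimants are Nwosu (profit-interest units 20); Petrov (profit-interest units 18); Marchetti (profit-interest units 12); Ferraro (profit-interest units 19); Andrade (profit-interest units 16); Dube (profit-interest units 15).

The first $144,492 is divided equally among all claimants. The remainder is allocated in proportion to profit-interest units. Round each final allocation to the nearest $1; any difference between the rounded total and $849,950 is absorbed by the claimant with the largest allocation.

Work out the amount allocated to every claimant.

Equal tier: $144,492 ÷ 6 = $24,082 apiece.
Remainder $705,458 by profit-interest units (total 100): Nwosu 141,091.60 → $141,092; Petrov 126,982.44 → $126,982; Marchetti 84,654.96 → $84,655; Ferraro 134,037.02 → $134,037; Andrade 112,873.28 → $112,873; Dube 105,818.70 → $105,819.
Totals: Nwosu $24,082 + $141,092 = $165,174; Petrov $24,082 + $126,982 = $151,064; Marchetti $24,082 + $84,655 = $108,737; Ferraro $24,082 + $134,037 = $158,119; Andrade $24,082 + $112,873 = $136,955; Dube $24,082 + $105,819 = $129,901.

Nwosu: $165,174 | Petrov: $151,064 | Marchetti: $108,737 | Ferraro: $158,119 | Andrade: $136,955 | Dube: $129,901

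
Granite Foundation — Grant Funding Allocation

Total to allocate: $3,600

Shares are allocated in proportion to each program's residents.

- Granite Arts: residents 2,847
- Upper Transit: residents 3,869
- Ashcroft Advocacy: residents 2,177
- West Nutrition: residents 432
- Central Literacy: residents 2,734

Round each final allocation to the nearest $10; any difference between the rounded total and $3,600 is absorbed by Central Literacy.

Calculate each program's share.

Total residents = 12,059.
Raw shares: Granite Arts 2,847/12,059 × $3,600 = 849.92; Upper Transit 3,869/12,059 × $3,600 = 1,155.02; Ashcroft Advocacy 2,177/12,059 × $3,600 = 649.90; West Nutrition 432/12,059 × $3,600 = 128.97; Central Literacy 2,734/12,059 × $3,600 = 816.19.
Rounded to nearest $10: Granite Arts $850; Upper Transit $1,160; Ashcroft Advocacy $650; West Nutrition $130; Central Literacy $820. Sum = $3,610.
Difference $3,600 − $3,610 = −$10 applied to Central Literacy: Central Literacy becomes $810.

Granite Arts: $850 | Upper Transit: $1,160 | Ashcroft Advocacy: $650 | West Nutrition: $130 | Central Literacy: $810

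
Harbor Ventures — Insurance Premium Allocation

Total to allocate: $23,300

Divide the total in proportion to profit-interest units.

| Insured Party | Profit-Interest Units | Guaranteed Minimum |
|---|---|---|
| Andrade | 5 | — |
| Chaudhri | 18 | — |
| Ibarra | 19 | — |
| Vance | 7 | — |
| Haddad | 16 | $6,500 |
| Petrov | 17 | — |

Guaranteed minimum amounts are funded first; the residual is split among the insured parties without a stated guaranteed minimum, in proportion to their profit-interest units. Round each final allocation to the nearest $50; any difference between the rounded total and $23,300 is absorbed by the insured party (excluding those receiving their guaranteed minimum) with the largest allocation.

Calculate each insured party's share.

Andrade: $1,250; Chaudhri: $4,600; Ibarra: $4,800; Vance: $1,800; Haddad: $6,500; Petrov: $4,350

Guaranteed amounts: Haddad $6,500. Balance $16,800.
Balance split over remaining profit-interest units 66: Andrade 1,272.73 → $1,250; Chaudhri 4,581.82 → $4,600; Ibarra 4,836.36 → $4,850; Vance 1,781.82 → $1,800; Petrov 4,327.27 → $4,350.
Rounding difference −$50 applied to Ibarra → $4,800.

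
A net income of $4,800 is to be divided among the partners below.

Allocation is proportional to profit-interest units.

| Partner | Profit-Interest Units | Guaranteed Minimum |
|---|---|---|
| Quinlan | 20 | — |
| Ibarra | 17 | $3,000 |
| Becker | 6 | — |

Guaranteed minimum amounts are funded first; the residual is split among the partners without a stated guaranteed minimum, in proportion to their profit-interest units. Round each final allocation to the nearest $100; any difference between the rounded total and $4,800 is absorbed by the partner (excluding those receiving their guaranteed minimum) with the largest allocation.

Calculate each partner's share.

Quinlan: $1,400 · Ibarra: $3,000 · Becker: $400

Guaranteed amounts: Ibarra $3,000. Remaining pool $1,800.
Remaining pool split over remaining profit-interest units 26: Quinlan 1,384.62 → $1,400; Becker 415.38 → $400.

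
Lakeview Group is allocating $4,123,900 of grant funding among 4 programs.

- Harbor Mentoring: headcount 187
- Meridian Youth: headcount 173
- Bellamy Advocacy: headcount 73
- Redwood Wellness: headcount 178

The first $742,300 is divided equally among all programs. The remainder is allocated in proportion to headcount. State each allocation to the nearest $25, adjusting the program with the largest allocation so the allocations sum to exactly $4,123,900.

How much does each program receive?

Harbor Mentoring: $1,220,525 | Meridian Youth: $1,143,050 | Bellamy Advocacy: $589,600 | Redwood Wellness: $1,170,725

$742,300 shared equally gives $185,575 per program.
Remainder $3,381,600 by headcount (total 611): Harbor Mentoring 1,034,957.77 → $1,034,950; Meridian Youth 957,474.30 → $957,475; Bellamy Advocacy 404,020.95 → $404,025; Redwood Wellness 985,146.97 → $985,150.
Totals: Harbor Mentoring $185,575 + $1,034,950 = $1,220,525; Meridian Youth $185,575 + $957,475 = $1,143,050; Bellamy Advocacy $185,575 + $404,025 = $589,600; Redwood Wellness $185,575 + $985,150 = $1,170,725.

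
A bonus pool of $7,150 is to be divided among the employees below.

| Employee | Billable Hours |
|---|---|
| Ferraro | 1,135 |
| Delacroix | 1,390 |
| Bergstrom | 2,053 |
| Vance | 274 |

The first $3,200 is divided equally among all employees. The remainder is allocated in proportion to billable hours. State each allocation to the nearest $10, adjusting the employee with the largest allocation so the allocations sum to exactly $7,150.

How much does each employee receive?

First tranche $3,200 split equally: $800 each.
Remainder $3,950 by billable hours (total 4,852): Ferraro 924.00 → $920; Delacroix 1,131.60 → $1,130; Bergstrom 1,671.34 → $1,670; Vance 223.06 → $220.
Rounding difference +$10 on remainder applied to Bergstrom.
Totals: Ferraro $800 + $920 = $1,720; Delacroix $800 + $1,130 = $1,930; Bergstrom $800 + $1,680 = $2,480; Vance $800 + $220 = $1,020.

Ferraro: $1,720 · Delacroix: $1,930 · Bergstrom: $2,480 · Vance: $1,020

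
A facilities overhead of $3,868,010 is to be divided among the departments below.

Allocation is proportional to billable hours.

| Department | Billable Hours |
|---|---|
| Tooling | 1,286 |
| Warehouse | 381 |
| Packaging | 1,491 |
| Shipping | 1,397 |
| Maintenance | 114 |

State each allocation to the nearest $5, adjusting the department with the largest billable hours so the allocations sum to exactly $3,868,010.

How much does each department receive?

Tooling: $1,065,380 | Warehouse: $315,640 | Packaging: $1,235,205 | Shipping: $1,157,340 | Maintenance: $94,445

Total billable hours = 4,669.
Unrounded shares: Tooling 1,286/4,669 × $3,868,010 = 1,065,380.35; Warehouse 381/4,669 × $3,868,010 = 315,637.57; Packaging 1,491/4,669 × $3,868,010 = 1,235,211.59; Shipping 1,397/4,669 × $3,868,010 = 1,157,337.75; Maintenance 114/4,669 × $3,868,010 = 94,442.74.
Rounded to nearest $5: Tooling $1,065,380; Warehouse $315,640; Packaging $1,235,210; Shipping $1,157,340; Maintenance $94,445. Sum = $3,868,015.
Difference $3,868,010 − $3,868,015 = −$5 applied to largest billable hours (Packaging): Packaging becomes $1,235,205.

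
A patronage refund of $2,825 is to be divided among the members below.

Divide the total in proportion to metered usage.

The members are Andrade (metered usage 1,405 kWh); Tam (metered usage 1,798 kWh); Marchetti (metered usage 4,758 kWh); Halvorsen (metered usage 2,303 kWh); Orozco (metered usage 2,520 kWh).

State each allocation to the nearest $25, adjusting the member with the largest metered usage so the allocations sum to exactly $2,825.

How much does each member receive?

Andrade: $300 · Tam: $400 · Marchetti: $1,075 · Halvorsen: $500 · Orozco: $550

Sum of metered usage: 12,784.
Raw shares: Andrade 1,405/12,784 × $2,825 = 310.48; Tam 1,798/12,784 × $2,825 = 397.32; Marchetti 4,758/12,784 × $2,825 = 1,051.42; Halvorsen 2,303/12,784 × $2,825 = 508.92; Orozco 2,520/12,784 × $2,825 = 556.87.
After rounding ($25): Andrade $300; Tam $400; Marchetti $1,050; Halvorsen $500; Orozco $550. Sum = $2,800.
Difference $2,825 − $2,800 = +$25 applied to largest metered usage (Marchetti): Marchetti becomes $1,075.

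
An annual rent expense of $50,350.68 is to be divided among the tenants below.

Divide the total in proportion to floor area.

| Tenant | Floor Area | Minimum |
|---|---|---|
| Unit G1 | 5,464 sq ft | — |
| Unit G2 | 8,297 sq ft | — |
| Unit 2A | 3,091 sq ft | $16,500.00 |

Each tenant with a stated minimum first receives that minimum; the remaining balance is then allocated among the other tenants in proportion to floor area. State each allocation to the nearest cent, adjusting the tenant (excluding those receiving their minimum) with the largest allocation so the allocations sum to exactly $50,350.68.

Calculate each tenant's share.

Unit G1: $13,440.89 · Unit G2: $20,409.79 · Unit 2A: $16,500.00

Minimums first: Unit 2A $16,500.00. Residual $33,850.68.
Residual split over remaining floor area 13,761: Unit G1 13,440.8921 → $13,440.89; Unit G2 20,409.7879 → $20,409.79.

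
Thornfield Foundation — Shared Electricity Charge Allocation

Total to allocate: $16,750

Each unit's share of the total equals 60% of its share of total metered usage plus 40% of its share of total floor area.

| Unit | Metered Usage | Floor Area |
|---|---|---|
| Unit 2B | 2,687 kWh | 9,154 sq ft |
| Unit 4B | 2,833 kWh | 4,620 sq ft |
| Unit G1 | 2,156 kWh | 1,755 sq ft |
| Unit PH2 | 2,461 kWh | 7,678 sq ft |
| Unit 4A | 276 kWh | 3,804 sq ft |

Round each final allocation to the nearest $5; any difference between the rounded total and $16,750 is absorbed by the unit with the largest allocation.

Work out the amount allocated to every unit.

Unit 2B: $4,865; Unit 4B: $3,880; Unit G1: $2,515; Unit PH2: $4,280; Unit 4A: $1,210

Metered usage total 10,413; floor area total 27,011.
Composite weights (60% metered usage + 40% floor area): Unit 2B 0.2904; Unit 4B 0.2317; Unit G1 0.1502; Unit PH2 0.2555; Unit 4A 0.0722.
Unrounded shares: Unit 2B 4,863.95; Unit 4B 3,880.22; Unit G1 2,516.16; Unit PH2 4,279.71; Unit 4A 1,209.95.
After rounding ($5): Unit 2B $4,865; Unit 4B $3,880; Unit G1 $2,515; Unit PH2 $4,280; Unit 4A $1,210. Sum = $16,750.
Sum already equals the total — no adjustment.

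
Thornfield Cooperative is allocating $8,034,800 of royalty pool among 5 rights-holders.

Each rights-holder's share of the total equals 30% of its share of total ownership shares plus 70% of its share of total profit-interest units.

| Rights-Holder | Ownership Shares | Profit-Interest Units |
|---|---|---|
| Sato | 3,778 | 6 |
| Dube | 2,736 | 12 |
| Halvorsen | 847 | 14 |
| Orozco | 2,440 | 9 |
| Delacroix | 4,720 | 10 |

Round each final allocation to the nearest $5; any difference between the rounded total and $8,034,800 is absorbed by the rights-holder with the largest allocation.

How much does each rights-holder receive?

Sato: $1,288,825 · Dube: $1,777,545 · Halvorsen: $1,684,540 · Orozco: $1,397,565 · Delacroix: $1,886,325

Ownership shares total 14,521; profit-interest units total 51.
Combined weights (30% ownership shares + 70% profit-interest units): Sato 0.1604; Dube 0.2212; Halvorsen 0.2097; Orozco 0.1739; Delacroix 0.2348.
Unrounded shares: Sato 1,288,825.44; Dube 1,777,546.16; Halvorsen 1,684,541.28; Orozco 1,397,566.39; Delacroix 1,886,320.73.
Rounded to nearest $5: Sato $1,288,825; Dube $1,777,545; Halvorsen $1,684,540; Orozco $1,397,565; Delacroix $1,886,320. Sum = $8,034,795.
Difference $8,034,800 − $8,034,795 = +$5 applied to largest allocation (Delacroix): Delacroix becomes $1,886,325.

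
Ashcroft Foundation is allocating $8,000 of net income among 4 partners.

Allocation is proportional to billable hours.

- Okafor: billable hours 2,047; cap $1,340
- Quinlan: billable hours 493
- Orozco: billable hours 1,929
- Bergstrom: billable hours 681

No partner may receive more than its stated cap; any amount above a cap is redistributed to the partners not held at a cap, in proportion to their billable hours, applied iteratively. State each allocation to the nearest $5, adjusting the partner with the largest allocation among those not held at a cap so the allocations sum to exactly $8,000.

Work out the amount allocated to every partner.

Combined billable hours = 5,150.
Pro-rata shares before constraints: Okafor 3,179.81; Quinlan 765.83; Orozco 2,996.50; Bergstrom 1,057.86.
Capped: Okafor ($1,340); residual $6,660 reallocated over remaining billable hours 3,103.
Shares after redistribution: Quinlan 1,058.13 → $1,060; Orozco 4,140.23 → $4,140; Bergstrom 1,461.64 → $1,460.

Okafor: $1,340; Quinlan: $1,060; Orozco: $4,140; Bergstrom: $1,460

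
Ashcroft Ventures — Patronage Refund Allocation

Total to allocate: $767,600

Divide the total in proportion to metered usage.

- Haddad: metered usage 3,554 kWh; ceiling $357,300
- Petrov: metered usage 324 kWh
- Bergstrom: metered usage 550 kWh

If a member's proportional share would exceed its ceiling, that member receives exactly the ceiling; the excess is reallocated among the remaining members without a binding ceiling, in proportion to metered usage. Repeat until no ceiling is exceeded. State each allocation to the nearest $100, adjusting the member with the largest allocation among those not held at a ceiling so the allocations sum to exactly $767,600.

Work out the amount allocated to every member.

Haddad: $357,300 · Petrov: $152,100 · Bergstrom: $258,200

Sum of metered usage: 4,428.
Pro-rata shares before constraints: Haddad 616,090.88; Petrov 56,165.85; Bergstrom 95,343.27.
Cap binds for Haddad ($357,300); remaining pool $410,300 reallocated over remaining metered usage 874.
Remaining shares: Petrov 152,102.06 → $152,100; Bergstrom 258,197.94 → $258,200.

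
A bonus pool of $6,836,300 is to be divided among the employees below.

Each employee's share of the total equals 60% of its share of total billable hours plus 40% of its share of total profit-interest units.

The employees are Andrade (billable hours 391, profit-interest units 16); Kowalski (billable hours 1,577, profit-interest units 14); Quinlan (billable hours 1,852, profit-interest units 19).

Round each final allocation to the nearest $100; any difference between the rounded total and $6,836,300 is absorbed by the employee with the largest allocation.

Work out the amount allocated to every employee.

Andrade: $1,312,700 | Kowalski: $2,474,600 | Quinlan: $3,049,000

Billable hours total 3,820; profit-interest units total 49.
Blended shares (60% billable hours + 40% profit-interest units): Andrade 0.1920; Kowalski 0.3620; Quinlan 0.4460.
Raw shares: Andrade 1,312,746.37; Kowalski 2,474,617.88; Quinlan 3,048,935.75.
After rounding ($100): Andrade $1,312,700; Kowalski $2,474,600; Quinlan $3,048,900. Sum = $6,836,200.
Difference $6,836,300 − $6,836,200 = +$100 applied to largest allocation (Quinlan): Quinlan becomes $3,049,000.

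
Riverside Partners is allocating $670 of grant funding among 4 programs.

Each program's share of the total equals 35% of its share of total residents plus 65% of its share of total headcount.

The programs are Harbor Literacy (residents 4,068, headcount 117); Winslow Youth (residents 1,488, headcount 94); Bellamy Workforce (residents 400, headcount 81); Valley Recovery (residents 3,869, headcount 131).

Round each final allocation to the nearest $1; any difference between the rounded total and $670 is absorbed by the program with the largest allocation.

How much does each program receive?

Harbor Literacy: $218 | Winslow Youth: $132 | Bellamy Workforce: $93 | Valley Recovery: $227

Residents total 9,825; headcount total 423.
Combined weights (35% residents + 65% headcount): Harbor Literacy 0.3247; Winslow Youth 0.1975; Bellamy Workforce 0.1387; Valley Recovery 0.3391.
Pro-rata amounts: Harbor Literacy 217.55; Winslow Youth 132.29; Bellamy Workforce 92.94; Valley Recovery 227.22.
At nearest $1: Harbor Literacy $218; Winslow Youth $132; Bellamy Workforce $93; Valley Recovery $227. Sum = $670.
No rounding difference to absorb.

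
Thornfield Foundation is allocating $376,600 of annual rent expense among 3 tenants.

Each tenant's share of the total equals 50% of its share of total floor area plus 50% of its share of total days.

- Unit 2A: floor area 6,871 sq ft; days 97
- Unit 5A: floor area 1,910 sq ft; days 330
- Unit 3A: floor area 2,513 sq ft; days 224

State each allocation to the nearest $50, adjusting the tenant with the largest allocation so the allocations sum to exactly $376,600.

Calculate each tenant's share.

Unit 2A: $142,600 · Unit 5A: $127,300 · Unit 3A: $106,700

Floor area total 11,294; days total 651.
Composite weights (50% floor area + 50% days): Unit 2A 0.3787; Unit 5A 0.3380; Unit 3A 0.2833.
Proportional shares: Unit 2A 142,614.21; Unit 5A 127,296.22; Unit 3A 106,689.57.
After rounding ($50): Unit 2A $142,600; Unit 5A $127,300; Unit 3A $106,700. Sum = $376,600.
Rounded total matches; no reconciliation needed.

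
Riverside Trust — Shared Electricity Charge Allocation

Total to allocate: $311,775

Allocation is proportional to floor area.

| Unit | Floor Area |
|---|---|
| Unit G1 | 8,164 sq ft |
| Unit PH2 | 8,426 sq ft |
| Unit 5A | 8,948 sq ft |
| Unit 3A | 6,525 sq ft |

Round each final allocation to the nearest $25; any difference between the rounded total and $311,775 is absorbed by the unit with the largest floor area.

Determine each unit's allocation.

Unit G1: $79,375 | Unit PH2: $81,925 | Unit 5A: $87,025 | Unit 3A: $63,450

Sum of floor area: 32,063.
Proportional shares: Unit G1 8,164/32,063 × $311,775 = 79,385.31; Unit PH2 8,426/32,063 × $311,775 = 81,932.95; Unit 5A 8,948/32,063 × $311,775 = 87,008.79; Unit 3A 6,525/32,063 × $311,775 = 63,447.96.
After rounding ($25): Unit G1 $79,375; Unit PH2 $81,925; Unit 5A $87,000; Unit 3A $63,450. Sum = $311,750.
Difference $311,775 − $311,750 = +$25 applied to largest floor area (Unit 5A): Unit 5A becomes $87,025.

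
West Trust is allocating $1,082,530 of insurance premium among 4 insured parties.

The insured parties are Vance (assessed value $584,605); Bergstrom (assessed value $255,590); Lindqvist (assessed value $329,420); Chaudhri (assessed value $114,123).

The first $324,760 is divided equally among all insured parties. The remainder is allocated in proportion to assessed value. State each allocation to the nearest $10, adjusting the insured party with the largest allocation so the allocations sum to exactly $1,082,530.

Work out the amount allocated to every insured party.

Vance: $426,280; Bergstrom: $232,060; Lindqvist: $275,640; Chaudhri: $148,550

$324,760 shared equally gives $81,190 per insured party.
Remainder $757,770 by assessed value (total 1,283,738): Vance 345,082.98 → $345,080; Bergstrom 150,870.69 → $150,870; Lindqvist 194,451.35 → $194,450; Chaudhri 67,364.98 → $67,360.
Rounding difference +$10 on remainder applied to Vance.
Totals: Vance $81,190 + $345,090 = $426,280; Bergstrom $81,190 + $150,870 = $232,060; Lindqvist $81,190 + $194,450 = $275,640; Chaudhri $81,190 + $67,360 = $148,550.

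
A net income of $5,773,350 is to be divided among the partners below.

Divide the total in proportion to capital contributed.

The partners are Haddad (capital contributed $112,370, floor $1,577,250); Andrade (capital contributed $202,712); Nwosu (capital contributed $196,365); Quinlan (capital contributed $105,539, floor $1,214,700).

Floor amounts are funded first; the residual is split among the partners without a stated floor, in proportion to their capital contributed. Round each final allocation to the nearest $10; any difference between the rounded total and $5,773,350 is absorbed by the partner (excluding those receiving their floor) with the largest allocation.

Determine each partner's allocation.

Minimums first: Haddad $1,577,250; Quinlan $1,214,700. Remaining pool $2,981,400.
Remaining pool split over remaining capital contributed 399,077: Andrade 1,514,408.39 → $1,514,410; Nwosu 1,466,991.61 → $1,466,990.

Haddad: $1,577,250 | Andrade: $1,514,410 | Nwosu: $1,466,990 | Quinlan: $1,214,700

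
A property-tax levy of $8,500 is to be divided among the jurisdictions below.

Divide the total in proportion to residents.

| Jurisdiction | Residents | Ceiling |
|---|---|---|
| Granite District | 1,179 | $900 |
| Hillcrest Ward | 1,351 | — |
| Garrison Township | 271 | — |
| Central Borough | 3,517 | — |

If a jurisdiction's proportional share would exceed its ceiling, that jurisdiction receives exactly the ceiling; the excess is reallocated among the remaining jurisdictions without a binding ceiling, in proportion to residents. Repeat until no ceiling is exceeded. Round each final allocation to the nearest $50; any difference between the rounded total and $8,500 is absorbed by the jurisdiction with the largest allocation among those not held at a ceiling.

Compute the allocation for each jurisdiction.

Granite District: $900 · Hillcrest Ward: $2,000 · Garrison Township: $400 · Central Borough: $5,200

Residents total: 6,318.
Pro-rata shares before constraints: Granite District 1,586.18; Hillcrest Ward 1,817.58; Garrison Township 364.59; Central Borough 4,731.64.
Held at cap: Granite District ($900); residual $7,600 reallocated over remaining residents 5,139.
Remaining shares: Hillcrest Ward 1,997.98 → $2,000; Garrison Township 400.78 → $400; Central Borough 5,201.25 → $5,200.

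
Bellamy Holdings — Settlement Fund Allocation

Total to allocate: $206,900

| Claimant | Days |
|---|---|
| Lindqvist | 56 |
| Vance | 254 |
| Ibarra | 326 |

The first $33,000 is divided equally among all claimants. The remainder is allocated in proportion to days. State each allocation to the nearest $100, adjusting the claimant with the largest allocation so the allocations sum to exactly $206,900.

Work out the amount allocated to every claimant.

First tranche $33,000 split equally: $11,000 each.
Remainder $173,900 by days (total 636): Lindqvist 15,311.95 → $15,300; Vance 69,450.63 → $69,500; Ibarra 89,137.42 → $89,100.
Totals: Lindqvist $11,000 + $15,300 = $26,300; Vance $11,000 + $69,500 = $80,500; Ibarra $11,000 + $89,100 = $100,100.

Lindqvist: $26,300 | Vance: $80,500 | Ibarra: $100,100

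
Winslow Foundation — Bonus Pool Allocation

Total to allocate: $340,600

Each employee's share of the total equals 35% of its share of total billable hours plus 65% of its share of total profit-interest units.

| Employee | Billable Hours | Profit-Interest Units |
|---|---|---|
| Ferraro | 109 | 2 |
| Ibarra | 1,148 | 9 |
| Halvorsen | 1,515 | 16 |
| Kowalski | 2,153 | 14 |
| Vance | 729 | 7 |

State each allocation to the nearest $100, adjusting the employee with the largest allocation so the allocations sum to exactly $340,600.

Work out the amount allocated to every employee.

Ferraro: $11,500 · Ibarra: $65,700 · Halvorsen: $105,700 · Kowalski: $110,000 · Vance: $47,700

Billable hours total 5,654; profit-interest units total 48.
Blended shares (35% billable hours + 65% profit-interest units): Ferraro 0.0338; Ibarra 0.1929; Halvorsen 0.3104; Kowalski 0.3229; Vance 0.1399.
Pro-rata amounts: Ferraro 11,522.76; Ibarra 65,715.27; Halvorsen 105,739.21; Kowalski 109,966.34; Vance 47,656.41.
After rounding ($100): Ferraro $11,500; Ibarra $65,700; Halvorsen $105,700; Kowalski $110,000; Vance $47,700. Sum = $340,600.
Sum already equals the total — no adjustment.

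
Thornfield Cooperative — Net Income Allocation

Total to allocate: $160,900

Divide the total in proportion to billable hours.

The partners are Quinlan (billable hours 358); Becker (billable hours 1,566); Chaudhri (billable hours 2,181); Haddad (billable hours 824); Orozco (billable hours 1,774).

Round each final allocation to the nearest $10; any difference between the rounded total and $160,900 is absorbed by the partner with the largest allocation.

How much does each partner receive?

Quinlan: $8,590; Becker: $37,590; Chaudhri: $52,360; Haddad: $19,780; Orozco: $42,580

Billable hours total: 6,703.
Raw shares: Quinlan 358/6,703 × $160,900 = 8,593.50; Becker 1,566/6,703 × $160,900 = 37,590.54; Chaudhri 2,181/6,703 × $160,900 = 52,353.11; Haddad 824/6,703 × $160,900 = 19,779.44; Orozco 1,774/6,703 × $160,900 = 42,583.41.
At nearest $10: Quinlan $8,590; Becker $37,590; Chaudhri $52,350; Haddad $19,780; Orozco $42,580. Sum = $160,890.
Difference $160,900 − $160,890 = +$10 applied to largest allocation (Chaudhri): Chaudhri becomes $52,360.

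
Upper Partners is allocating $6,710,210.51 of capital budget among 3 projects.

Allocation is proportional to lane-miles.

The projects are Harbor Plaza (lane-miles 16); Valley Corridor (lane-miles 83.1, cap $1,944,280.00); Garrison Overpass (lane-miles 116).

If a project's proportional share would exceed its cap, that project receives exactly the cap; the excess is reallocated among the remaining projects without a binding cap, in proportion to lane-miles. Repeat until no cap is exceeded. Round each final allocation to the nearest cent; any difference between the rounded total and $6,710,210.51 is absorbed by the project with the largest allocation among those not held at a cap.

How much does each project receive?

Harbor Plaza: $577,688.55 | Valley Corridor: $1,944,280.00 | Garrison Overpass: $4,188,241.96

Sum of lane-miles: 215.1.
Pro-rata shares before constraints: Harbor Plaza 499,132.3485; Valley Corridor 2,592,368.63497; Garrison Overpass 3,618,709.5265.
Capped: Valley Corridor ($1,944,280.00); remaining pool $4,765,930.51 reallocated over remaining lane-miles 132.
Redistributed shares: Harbor Plaza 577,688.5467 → $577,688.55; Garrison Overpass 4,188,241.9633 → $4,188,241.96.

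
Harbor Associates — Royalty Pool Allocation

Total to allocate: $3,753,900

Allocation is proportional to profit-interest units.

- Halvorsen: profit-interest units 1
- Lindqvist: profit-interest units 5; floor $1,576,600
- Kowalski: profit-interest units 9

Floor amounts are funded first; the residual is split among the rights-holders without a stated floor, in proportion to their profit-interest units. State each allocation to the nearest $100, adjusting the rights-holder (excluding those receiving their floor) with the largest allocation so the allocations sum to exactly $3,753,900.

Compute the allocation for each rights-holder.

Halvorsen: $217,700 | Lindqvist: $1,576,600 | Kowalski: $1,959,600

Minimums first: Lindqvist $1,576,600. Residual $2,177,300.
Residual split over remaining profit-interest units 10: Halvorsen 217,730.00 → $217,700; Kowalski 1,959,570.00 → $1,959,600.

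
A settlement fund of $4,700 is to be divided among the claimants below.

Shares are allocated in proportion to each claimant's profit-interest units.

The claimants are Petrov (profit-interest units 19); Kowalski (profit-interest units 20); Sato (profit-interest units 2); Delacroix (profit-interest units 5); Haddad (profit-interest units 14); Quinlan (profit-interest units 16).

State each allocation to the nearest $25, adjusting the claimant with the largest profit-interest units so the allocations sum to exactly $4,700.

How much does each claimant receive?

Petrov: $1,175; Kowalski: $1,225; Sato: $125; Delacroix: $300; Haddad: $875; Quinlan: $1,000

Combined profit-interest units = 19 + 20 + 2 + 5 + 14 + 16 = 76.
Proportional shares: Petrov 1,175.00; Kowalski 1,236.84; Sato 123.68; Delacroix 309.21; Haddad 865.79; Quinlan 989.47.
Rounded to nearest $25: Petrov $1,175; Kowalski $1,225; Sato $125; Delacroix $300; Haddad $875; Quinlan $1,000. Sum = $4,700.
Sum already equals the total — no adjustment.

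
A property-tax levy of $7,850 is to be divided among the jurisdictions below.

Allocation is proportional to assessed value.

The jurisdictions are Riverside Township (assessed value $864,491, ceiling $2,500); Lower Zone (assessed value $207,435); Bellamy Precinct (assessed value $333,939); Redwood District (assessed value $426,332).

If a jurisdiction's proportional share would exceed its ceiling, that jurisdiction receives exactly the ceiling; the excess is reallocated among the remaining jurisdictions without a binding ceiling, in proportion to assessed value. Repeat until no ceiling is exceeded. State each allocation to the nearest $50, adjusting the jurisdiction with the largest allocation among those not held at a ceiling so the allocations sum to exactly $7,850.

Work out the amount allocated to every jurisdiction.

Total assessed value = 1,832,197.
Pro-rata shares before constraints: Riverside Township 3,703.89; Lower Zone 888.75; Bellamy Precinct 1,430.75; Redwood District 1,826.61.
Capped: Riverside Township ($2,500); residual $5,350 reallocated over remaining assessed value 967,706.
Remaining shares: Lower Zone 1,146.81 → $1,150; Bellamy Precinct 1,846.19 → $1,850; Redwood District 2,356.99 → $2,350.

Riverside Township: $2,500 | Lower Zone: $1,150 | Bellamy Precinct: $1,850 | Redwood District: $2,350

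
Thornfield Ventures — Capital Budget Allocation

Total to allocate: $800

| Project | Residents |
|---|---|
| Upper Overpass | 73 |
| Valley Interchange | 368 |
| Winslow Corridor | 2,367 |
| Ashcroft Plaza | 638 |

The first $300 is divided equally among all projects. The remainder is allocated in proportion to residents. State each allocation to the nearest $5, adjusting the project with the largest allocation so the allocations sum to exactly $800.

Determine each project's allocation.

First tranche $300 split equally: $75 each.
Remainder $500 by residents (total 3,446): Upper Overpass 10.59 → $10; Valley Interchange 53.40 → $55; Winslow Corridor 343.44 → $345; Ashcroft Plaza 92.57 → $95.
Rounding difference −$5 on remainder applied to Winslow Corridor.
Totals: Upper Overpass $75 + $10 = $85; Valley Interchange $75 + $55 = $130; Winslow Corridor $75 + $340 = $415; Ashcroft Plaza $75 + $95 = $170.

Upper Overpass: $85; Valley Interchange: $130; Winslow Corridor: $415; Ashcroft Plaza: $170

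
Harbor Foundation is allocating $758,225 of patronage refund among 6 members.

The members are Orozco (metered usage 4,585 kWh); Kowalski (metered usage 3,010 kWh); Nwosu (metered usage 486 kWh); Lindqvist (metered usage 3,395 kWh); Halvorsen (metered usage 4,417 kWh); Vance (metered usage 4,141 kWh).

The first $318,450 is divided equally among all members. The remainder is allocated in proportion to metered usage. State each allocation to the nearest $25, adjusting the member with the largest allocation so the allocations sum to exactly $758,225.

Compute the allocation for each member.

$318,450 shared equally gives $53,075 per member.
Remainder $439,775 by metered usage (total 20,034): Orozco 100,647.32 → $100,650; Kowalski 66,073.81 → $66,075; Nwosu 10,668.40 → $10,675; Lindqvist 74,525.11 → $74,525; Halvorsen 96,959.48 → $96,950; Vance 90,900.88 → $90,900.
Totals: Orozco $53,075 + $100,650 = $153,725; Kowalski $53,075 + $66,075 = $119,150; Nwosu $53,075 + $10,675 = $63,750; Lindqvist $53,075 + $74,525 = $127,600; Halvorsen $53,075 + $96,950 = $150,025; Vance $53,075 + $90,900 = $143,975.

Orozco: $153,725 · Kowalski: $119,150 · Nwosu: $63,750 · Lindqvist: $127,600 · Halvorsen: $150,025 · Vance: $143,975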